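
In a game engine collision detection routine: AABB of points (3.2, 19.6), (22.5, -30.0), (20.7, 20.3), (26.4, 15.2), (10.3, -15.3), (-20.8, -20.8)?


x range: [-20.8, 26.4]
y range: [-30, 20.3]
Bounding box: (-20.8,-30) to (26.4,20.3)

(-20.8,-30) to (26.4,20.3)


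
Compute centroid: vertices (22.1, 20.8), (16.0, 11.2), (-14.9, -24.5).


Centroid = ((x_A+x_B+x_C)/3, (y_A+y_B+y_C)/3)
= ((22.1+16+(-14.9))/3, (20.8+11.2+(-24.5))/3)
= (7.7333, 2.5)

(7.7333, 2.5)


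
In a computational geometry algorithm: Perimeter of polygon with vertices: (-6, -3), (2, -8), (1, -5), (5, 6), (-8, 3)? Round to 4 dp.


Sides: (-6, -3)->(2, -8): sqrt(89) = 9.433981, (2, -8)->(1, -5): sqrt(10) = 3.162278, (1, -5)->(5, 6): sqrt(137) = 11.7047, (5, 6)->(-8, 3): sqrt(178) = 13.341664, (-8, 3)->(-6, -3): sqrt(40) = 6.324555
Sum = 43.967178
Perimeter = 43.9672

43.9672


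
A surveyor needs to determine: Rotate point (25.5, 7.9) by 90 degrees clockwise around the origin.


90° CW: (x,y) -> (y, -x)
(25.5,7.9) -> (7.9, -25.5)

(7.9, -25.5)


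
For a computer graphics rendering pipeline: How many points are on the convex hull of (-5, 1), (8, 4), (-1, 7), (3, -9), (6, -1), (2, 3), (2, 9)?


Convex hull vertices (CCW): (-5, 1), (3, -9), (8, 4), (2, 9), (-1, 7)
Count = 5

5


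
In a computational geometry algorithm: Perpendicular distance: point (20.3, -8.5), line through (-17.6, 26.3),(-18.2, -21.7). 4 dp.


|cross product| = 1840.08
|line direction| = sqrt(2304.36) = 48.0037
Distance = 1840.08/sqrt(2304.36) = 38.332

38.332


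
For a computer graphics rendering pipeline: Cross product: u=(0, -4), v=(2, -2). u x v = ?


u x v = u_x*v_y - u_y*v_x = 0*(-2) - (-4)*2
= 0 - (-8) = 8

8


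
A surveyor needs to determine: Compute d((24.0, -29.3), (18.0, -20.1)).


dx=-6, dy=9.2
d^2 = (-6)^2 + 9.2^2 = 120.64
d = sqrt(120.64) = 10.9836

10.9836


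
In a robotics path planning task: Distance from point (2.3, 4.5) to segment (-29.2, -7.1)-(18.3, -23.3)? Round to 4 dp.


Project P onto AB: t = 0.5194 (clamped to [0,1])
Closest point on segment: (-4.5262, -15.5151)
Distance: 21.1471

21.1471


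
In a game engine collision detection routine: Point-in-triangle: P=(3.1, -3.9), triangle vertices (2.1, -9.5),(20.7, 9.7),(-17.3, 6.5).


Cross products: AB x AP = 84.96, BC x BP = 460.48, CA x CP = 124.64
All same sign? yes

Yes, inside


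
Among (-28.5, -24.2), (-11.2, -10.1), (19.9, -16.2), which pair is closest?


d(P0,P1) = 22.3182, d(P0,P2) = 49.0567, d(P1,P2) = 31.6926
Closest: P0 and P1

Closest pair: (-28.5, -24.2) and (-11.2, -10.1), distance = 22.3182


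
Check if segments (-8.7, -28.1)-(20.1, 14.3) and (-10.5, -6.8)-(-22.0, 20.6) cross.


Cross products: d1=195.63, d2=-1081.09, d3=689.76, d4=1966.48
d1*d2 < 0 and d3*d4 < 0? no

No, they don't intersect


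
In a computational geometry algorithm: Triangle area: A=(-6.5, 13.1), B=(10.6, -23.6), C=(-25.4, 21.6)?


Area = |x_A(y_B-y_C) + x_B(y_C-y_A) + x_C(y_A-y_B)|/2
= |293.8 + 90.1 + (-932.18)|/2
= 548.28/2 = 274.14

274.14


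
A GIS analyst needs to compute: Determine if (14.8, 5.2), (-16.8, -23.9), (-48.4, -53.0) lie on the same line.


Cross product: ((-16.8)-14.8)*((-53)-5.2) - ((-23.9)-5.2)*((-48.4)-14.8)
= 0

Yes, collinear


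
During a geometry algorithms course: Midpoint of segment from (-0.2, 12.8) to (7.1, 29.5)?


M = (((-0.2)+7.1)/2, (12.8+29.5)/2)
= (3.45, 21.15)

(3.45, 21.15)


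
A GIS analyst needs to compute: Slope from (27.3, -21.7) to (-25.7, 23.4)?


slope = (y2-y1)/(x2-x1) = (23.4-(-21.7))/((-25.7)-27.3) = 45.1/(-53) = -0.8509

-0.8509


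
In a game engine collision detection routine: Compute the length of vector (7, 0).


|u| = sqrt(7^2 + 0^2) = sqrt(49) = 7

7


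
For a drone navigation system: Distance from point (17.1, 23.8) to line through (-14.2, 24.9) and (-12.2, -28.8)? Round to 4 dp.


|cross product| = 1678.61
|line direction| = sqrt(2887.69) = 53.7372
Distance = 1678.61/sqrt(2887.69) = 31.2374

31.2374


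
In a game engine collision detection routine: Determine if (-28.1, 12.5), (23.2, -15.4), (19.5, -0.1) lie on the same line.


Cross product: (23.2-(-28.1))*((-0.1)-12.5) - ((-15.4)-12.5)*(19.5-(-28.1))
= 681.66

No, not collinear


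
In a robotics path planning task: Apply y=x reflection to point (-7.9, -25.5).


Reflection over y=x: (x,y) -> (y,x)
(-7.9, -25.5) -> (-25.5, -7.9)

(-25.5, -7.9)


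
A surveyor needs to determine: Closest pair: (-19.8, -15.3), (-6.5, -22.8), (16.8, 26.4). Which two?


d(P0,P1) = 15.2689, d(P0,P2) = 55.4838, d(P1,P2) = 54.4383
Closest: P0 and P1

Closest pair: (-19.8, -15.3) and (-6.5, -22.8), distance = 15.2689


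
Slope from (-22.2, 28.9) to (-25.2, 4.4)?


slope = (y2-y1)/(x2-x1) = (4.4-28.9)/((-25.2)-(-22.2)) = (-24.5)/(-3) = 8.1667

8.1667


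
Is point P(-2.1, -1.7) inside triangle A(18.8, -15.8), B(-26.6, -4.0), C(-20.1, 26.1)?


Cross products: AB x AP = -393.52, BC x BP = -722.5, CA x CP = -327.22
All same sign? yes

Yes, inside


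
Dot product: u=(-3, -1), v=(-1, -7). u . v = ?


u . v = u_x*v_x + u_y*v_y = (-3)*(-1) + (-1)*(-7)
= 3 + 7 = 10

10


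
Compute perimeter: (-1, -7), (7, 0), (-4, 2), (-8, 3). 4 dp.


Sides: (-1, -7)->(7, 0): sqrt(113) = 10.630146, (7, 0)->(-4, 2): sqrt(125) = 11.18034, (-4, 2)->(-8, 3): sqrt(17) = 4.123106, (-8, 3)->(-1, -7): sqrt(149) = 12.206556
Sum = 38.140148
Perimeter = 38.1401

38.1401


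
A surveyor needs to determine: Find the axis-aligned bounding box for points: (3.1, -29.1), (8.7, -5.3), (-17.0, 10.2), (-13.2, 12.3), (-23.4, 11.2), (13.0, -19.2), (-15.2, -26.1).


x range: [-23.4, 13]
y range: [-29.1, 12.3]
Bounding box: (-23.4,-29.1) to (13,12.3)

(-23.4,-29.1) to (13,12.3)


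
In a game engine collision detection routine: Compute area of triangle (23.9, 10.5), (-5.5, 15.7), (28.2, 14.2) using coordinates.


Area = |x_A(y_B-y_C) + x_B(y_C-y_A) + x_C(y_A-y_B)|/2
= |35.85 + (-20.35) + (-146.64)|/2
= 131.14/2 = 65.57

65.57


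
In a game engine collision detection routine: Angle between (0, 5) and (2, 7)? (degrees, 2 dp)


u.v = 35, |u| = sqrt(25) = 5, |v| = sqrt(53) = 7.2801
cos(theta) = u.v/(|u||v|) = 35/sqrt(1325) = 0.961524
theta = acos(0.961524) = 15.95 degrees

15.95 degrees


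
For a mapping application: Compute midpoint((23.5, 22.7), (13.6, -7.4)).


M = ((23.5+13.6)/2, (22.7+(-7.4))/2)
= (18.55, 7.65)

(18.55, 7.65)


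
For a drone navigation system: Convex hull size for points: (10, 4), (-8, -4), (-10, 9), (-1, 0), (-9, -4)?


Convex hull vertices (CCW): (-10, 9), (-9, -4), (-8, -4), (10, 4)
Count = 4

4


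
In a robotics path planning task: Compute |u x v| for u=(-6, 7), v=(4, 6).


|u x v| = |(-6)*6 - 7*4|
= |(-36) - 28| = 64

64


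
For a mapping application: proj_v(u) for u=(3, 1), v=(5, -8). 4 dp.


u.v = 7, |v| = sqrt(89) = 9.434
Scalar projection = u.v / |v| = 7 / sqrt(89) = 0.742

0.742


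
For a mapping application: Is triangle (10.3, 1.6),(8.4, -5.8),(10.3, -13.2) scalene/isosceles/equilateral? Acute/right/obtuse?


Side lengths squared: AB^2=58.37, BC^2=58.37, CA^2=219.04
Sorted: [58.37, 58.37, 219.04]
By sides: Isosceles, By angles: Obtuse

Isosceles, Obtuse


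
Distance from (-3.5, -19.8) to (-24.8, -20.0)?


dx=-21.3, dy=-0.2
d^2 = (-21.3)^2 + (-0.2)^2 = 453.73
d = sqrt(453.73) = 21.3009

21.3009


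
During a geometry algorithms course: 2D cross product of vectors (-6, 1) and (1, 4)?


u x v = u_x*v_y - u_y*v_x = (-6)*4 - 1*1
= (-24) - 1 = -25

-25


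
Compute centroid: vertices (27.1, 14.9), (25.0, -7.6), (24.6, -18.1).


Centroid = ((x_A+x_B+x_C)/3, (y_A+y_B+y_C)/3)
= ((27.1+25+24.6)/3, (14.9+(-7.6)+(-18.1))/3)
= (25.5667, -3.6)

(25.5667, -3.6)


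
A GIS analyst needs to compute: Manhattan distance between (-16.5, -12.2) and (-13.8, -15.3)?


|(-16.5)-(-13.8)| + |(-12.2)-(-15.3)| = 2.7 + 3.1 = 5.8

5.8


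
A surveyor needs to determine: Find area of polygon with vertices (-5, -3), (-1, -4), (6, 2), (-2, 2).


Shoelace sum: ((-5)*(-4) - (-1)*(-3)) + ((-1)*2 - 6*(-4)) + (6*2 - (-2)*2) + ((-2)*(-3) - (-5)*2)
= 71
Area = |71|/2 = 35.5

35.5


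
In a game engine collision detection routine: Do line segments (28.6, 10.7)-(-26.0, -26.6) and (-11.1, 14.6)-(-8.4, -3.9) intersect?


Cross products: d1=723.92, d2=-386.89, d3=-1693.75, d4=-582.94
d1*d2 < 0 and d3*d4 < 0? no

No, they don't intersect


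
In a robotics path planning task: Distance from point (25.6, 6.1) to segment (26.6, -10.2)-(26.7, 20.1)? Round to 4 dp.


Project P onto AB: t = 0.5378 (clamped to [0,1])
Closest point on segment: (26.6538, 6.0965)
Distance: 1.0538

1.0538


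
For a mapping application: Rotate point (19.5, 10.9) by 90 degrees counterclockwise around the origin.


90° CCW: (x,y) -> (-y, x)
(19.5,10.9) -> (-10.9, 19.5)

(-10.9, 19.5)


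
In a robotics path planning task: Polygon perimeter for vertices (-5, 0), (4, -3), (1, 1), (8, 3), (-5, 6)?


Sides: (-5, 0)->(4, -3): sqrt(90) = 9.486833, (4, -3)->(1, 1): sqrt(25) = 5, (1, 1)->(8, 3): sqrt(53) = 7.28011, (8, 3)->(-5, 6): sqrt(178) = 13.341664, (-5, 6)->(-5, 0): sqrt(36) = 6
Sum = 41.108607
Perimeter = 41.1086

41.1086


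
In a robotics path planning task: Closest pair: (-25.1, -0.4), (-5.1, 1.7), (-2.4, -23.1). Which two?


d(P0,P1) = 20.1099, d(P0,P2) = 32.1026, d(P1,P2) = 24.9465
Closest: P0 and P1

Closest pair: (-25.1, -0.4) and (-5.1, 1.7), distance = 20.1099


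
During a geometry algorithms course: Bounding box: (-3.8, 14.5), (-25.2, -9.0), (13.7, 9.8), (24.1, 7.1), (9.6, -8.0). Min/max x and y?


x range: [-25.2, 24.1]
y range: [-9, 14.5]
Bounding box: (-25.2,-9) to (24.1,14.5)

(-25.2,-9) to (24.1,14.5)


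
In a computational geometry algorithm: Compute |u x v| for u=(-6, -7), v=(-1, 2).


|u x v| = |(-6)*2 - (-7)*(-1)|
= |(-12) - 7| = 19

19


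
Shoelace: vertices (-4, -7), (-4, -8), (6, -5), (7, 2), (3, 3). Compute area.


Shoelace sum: ((-4)*(-8) - (-4)*(-7)) + ((-4)*(-5) - 6*(-8)) + (6*2 - 7*(-5)) + (7*3 - 3*2) + (3*(-7) - (-4)*3)
= 125
Area = |125|/2 = 62.5

62.5


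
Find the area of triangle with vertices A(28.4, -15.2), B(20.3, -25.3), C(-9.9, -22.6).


Area = |x_A(y_B-y_C) + x_B(y_C-y_A) + x_C(y_A-y_B)|/2
= |(-76.68) + (-150.22) + (-99.99)|/2
= 326.89/2 = 163.445

163.445


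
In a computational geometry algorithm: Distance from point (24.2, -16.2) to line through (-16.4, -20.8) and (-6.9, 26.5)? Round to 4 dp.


|cross product| = 1876.68
|line direction| = sqrt(2327.54) = 48.2446
Distance = 1876.68/sqrt(2327.54) = 38.8993

38.8993


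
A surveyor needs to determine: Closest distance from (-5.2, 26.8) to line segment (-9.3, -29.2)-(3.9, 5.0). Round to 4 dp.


Project P onto AB: t = 1 (clamped to [0,1])
Closest point on segment: (3.9, 5)
Distance: 23.6231

23.6231


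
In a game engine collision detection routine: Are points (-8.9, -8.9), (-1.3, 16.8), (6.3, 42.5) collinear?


Cross product: ((-1.3)-(-8.9))*(42.5-(-8.9)) - (16.8-(-8.9))*(6.3-(-8.9))
= 0

Yes, collinear


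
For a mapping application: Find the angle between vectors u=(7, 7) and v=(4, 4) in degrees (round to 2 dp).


u.v = 56, |u| = sqrt(98) = 9.8995, |v| = sqrt(32) = 5.6569
cos(theta) = u.v/(|u||v|) = 56/sqrt(3136) = 1
theta = acos(1) = 0 degrees

0 degrees


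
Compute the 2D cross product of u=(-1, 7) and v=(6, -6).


u x v = u_x*v_y - u_y*v_x = (-1)*(-6) - 7*6
= 6 - 42 = -36

-36


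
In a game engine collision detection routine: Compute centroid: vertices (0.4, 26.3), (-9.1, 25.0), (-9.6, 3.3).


Centroid = ((x_A+x_B+x_C)/3, (y_A+y_B+y_C)/3)
= ((0.4+(-9.1)+(-9.6))/3, (26.3+25+3.3)/3)
= (-6.1, 18.2)

(-6.1, 18.2)


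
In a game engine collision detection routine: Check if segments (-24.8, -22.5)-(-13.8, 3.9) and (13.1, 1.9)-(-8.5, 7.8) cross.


Cross products: d1=750.65, d2=115.51, d3=-732.16, d4=-97.02
d1*d2 < 0 and d3*d4 < 0? no

No, they don't intersect


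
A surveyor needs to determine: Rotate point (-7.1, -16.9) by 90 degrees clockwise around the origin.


90° CW: (x,y) -> (y, -x)
(-7.1,-16.9) -> (-16.9, 7.1)

(-16.9, 7.1)


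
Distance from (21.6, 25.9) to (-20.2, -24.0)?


dx=-41.8, dy=-49.9
d^2 = (-41.8)^2 + (-49.9)^2 = 4237.25
d = sqrt(4237.25) = 65.0942

65.0942


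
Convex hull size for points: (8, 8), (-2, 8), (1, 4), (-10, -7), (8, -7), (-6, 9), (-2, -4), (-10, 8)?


Convex hull vertices (CCW): (-10, -7), (8, -7), (8, 8), (-6, 9), (-10, 8)
Count = 5

5


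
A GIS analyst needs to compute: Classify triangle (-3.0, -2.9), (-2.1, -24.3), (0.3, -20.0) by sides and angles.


Side lengths squared: AB^2=458.77, BC^2=24.25, CA^2=303.3
Sorted: [24.25, 303.3, 458.77]
By sides: Scalene, By angles: Obtuse

Scalene, Obtuse


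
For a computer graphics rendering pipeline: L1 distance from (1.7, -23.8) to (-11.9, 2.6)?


|1.7-(-11.9)| + |(-23.8)-2.6| = 13.6 + 26.4 = 40

40


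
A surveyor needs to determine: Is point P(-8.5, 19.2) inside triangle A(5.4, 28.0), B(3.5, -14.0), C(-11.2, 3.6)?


Cross products: AB x AP = -567.08, BC x BP = -276.84, CA x CP = 193.08
All same sign? no

No, outside


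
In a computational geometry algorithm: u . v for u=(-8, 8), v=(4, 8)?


u . v = u_x*v_x + u_y*v_y = (-8)*4 + 8*8
= (-32) + 64 = 32

32


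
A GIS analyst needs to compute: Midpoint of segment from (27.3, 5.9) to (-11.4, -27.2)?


M = ((27.3+(-11.4))/2, (5.9+(-27.2))/2)
= (7.95, -10.65)

(7.95, -10.65)


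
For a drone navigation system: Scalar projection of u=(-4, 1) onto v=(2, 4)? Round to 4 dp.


u.v = -4, |v| = sqrt(20) = 4.4721
Scalar projection = u.v / |v| = -4 / sqrt(20) = -0.8944

-0.8944


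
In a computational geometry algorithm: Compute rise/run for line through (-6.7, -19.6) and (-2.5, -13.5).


slope = (y2-y1)/(x2-x1) = ((-13.5)-(-19.6))/((-2.5)-(-6.7)) = 6.1/4.2 = 1.4524

1.4524


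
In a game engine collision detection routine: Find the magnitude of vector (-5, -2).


|u| = sqrt((-5)^2 + (-2)^2) = sqrt(29) = 5.3852

5.3852


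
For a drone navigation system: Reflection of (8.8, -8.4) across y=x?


Reflection over y=x: (x,y) -> (y,x)
(8.8, -8.4) -> (-8.4, 8.8)

(-8.4, 8.8)


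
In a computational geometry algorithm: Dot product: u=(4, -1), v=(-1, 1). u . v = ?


u . v = u_x*v_x + u_y*v_y = 4*(-1) + (-1)*1
= (-4) + (-1) = -5

-5


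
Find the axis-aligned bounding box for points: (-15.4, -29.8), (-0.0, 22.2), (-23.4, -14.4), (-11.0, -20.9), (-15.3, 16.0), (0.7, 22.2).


x range: [-23.4, 0.7]
y range: [-29.8, 22.2]
Bounding box: (-23.4,-29.8) to (0.7,22.2)

(-23.4,-29.8) to (0.7,22.2)


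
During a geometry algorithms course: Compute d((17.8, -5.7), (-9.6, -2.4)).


dx=-27.4, dy=3.3
d^2 = (-27.4)^2 + 3.3^2 = 761.65
d = sqrt(761.65) = 27.598

27.598


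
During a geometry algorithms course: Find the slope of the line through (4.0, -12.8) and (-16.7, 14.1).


slope = (y2-y1)/(x2-x1) = (14.1-(-12.8))/((-16.7)-4) = 26.9/(-20.7) = -1.2995

-1.2995


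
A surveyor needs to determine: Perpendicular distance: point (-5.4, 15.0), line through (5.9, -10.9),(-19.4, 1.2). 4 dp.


|cross product| = 518.54
|line direction| = sqrt(786.5) = 28.0446
Distance = 518.54/sqrt(786.5) = 18.4898

18.4898


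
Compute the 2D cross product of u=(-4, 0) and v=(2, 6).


u x v = u_x*v_y - u_y*v_x = (-4)*6 - 0*2
= (-24) - 0 = -24

-24


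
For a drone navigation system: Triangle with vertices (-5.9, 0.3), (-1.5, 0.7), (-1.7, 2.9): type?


Side lengths squared: AB^2=19.52, BC^2=4.88, CA^2=24.4
Sorted: [4.88, 19.52, 24.4]
By sides: Scalene, By angles: Right

Scalene, Right


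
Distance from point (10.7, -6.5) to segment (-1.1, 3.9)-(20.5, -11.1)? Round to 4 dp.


Project P onto AB: t = 0.5941 (clamped to [0,1])
Closest point on segment: (11.7333, -5.012)
Distance: 1.8116

1.8116


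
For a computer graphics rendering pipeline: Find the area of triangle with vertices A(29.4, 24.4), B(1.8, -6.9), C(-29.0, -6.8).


Area = |x_A(y_B-y_C) + x_B(y_C-y_A) + x_C(y_A-y_B)|/2
= |(-2.94) + (-56.16) + (-907.7)|/2
= 966.8/2 = 483.4

483.4


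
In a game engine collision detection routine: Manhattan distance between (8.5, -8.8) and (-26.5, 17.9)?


|8.5-(-26.5)| + |(-8.8)-17.9| = 35 + 26.7 = 61.7

61.7


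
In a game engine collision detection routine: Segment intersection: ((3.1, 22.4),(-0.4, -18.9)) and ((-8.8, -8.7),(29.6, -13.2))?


Cross products: d1=1247.79, d2=-353.88, d3=-382.62, d4=1219.05
d1*d2 < 0 and d3*d4 < 0? yes

Yes, they intersect


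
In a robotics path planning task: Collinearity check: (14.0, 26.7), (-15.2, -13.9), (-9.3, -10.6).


Cross product: ((-15.2)-14)*((-10.6)-26.7) - ((-13.9)-26.7)*((-9.3)-14)
= 143.18

No, not collinear


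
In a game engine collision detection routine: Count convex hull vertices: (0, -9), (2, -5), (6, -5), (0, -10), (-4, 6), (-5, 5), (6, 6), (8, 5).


Convex hull vertices (CCW): (-5, 5), (0, -10), (6, -5), (8, 5), (6, 6), (-4, 6)
Count = 6

6


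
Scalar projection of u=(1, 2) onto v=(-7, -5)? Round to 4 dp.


u.v = -17, |v| = sqrt(74) = 8.6023
Scalar projection = u.v / |v| = -17 / sqrt(74) = -1.9762

-1.9762


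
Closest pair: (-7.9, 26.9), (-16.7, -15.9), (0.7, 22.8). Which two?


d(P0,P1) = 43.6953, d(P0,P2) = 9.5273, d(P1,P2) = 42.4317
Closest: P0 and P2

Closest pair: (-7.9, 26.9) and (0.7, 22.8), distance = 9.5273


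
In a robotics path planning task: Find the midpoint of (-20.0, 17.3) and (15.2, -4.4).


M = (((-20)+15.2)/2, (17.3+(-4.4))/2)
= (-2.4, 6.45)

(-2.4, 6.45)


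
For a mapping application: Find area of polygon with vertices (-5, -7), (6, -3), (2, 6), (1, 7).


Shoelace sum: ((-5)*(-3) - 6*(-7)) + (6*6 - 2*(-3)) + (2*7 - 1*6) + (1*(-7) - (-5)*7)
= 135
Area = |135|/2 = 67.5

67.5


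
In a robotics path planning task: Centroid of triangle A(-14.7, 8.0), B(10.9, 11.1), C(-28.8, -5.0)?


Centroid = ((x_A+x_B+x_C)/3, (y_A+y_B+y_C)/3)
= (((-14.7)+10.9+(-28.8))/3, (8+11.1+(-5))/3)
= (-10.8667, 4.7)

(-10.8667, 4.7)


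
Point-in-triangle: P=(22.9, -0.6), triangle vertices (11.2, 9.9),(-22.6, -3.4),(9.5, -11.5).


Cross products: AB x AP = 510.51, BC x BP = 458.43, CA x CP = -268.23
All same sign? no

No, outside


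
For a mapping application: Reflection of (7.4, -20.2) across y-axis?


Reflection over y-axis: (x,y) -> (-x,y)
(7.4, -20.2) -> (-7.4, -20.2)

(-7.4, -20.2)


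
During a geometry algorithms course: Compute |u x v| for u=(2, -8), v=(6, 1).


|u x v| = |2*1 - (-8)*6|
= |2 - (-48)| = 50

50


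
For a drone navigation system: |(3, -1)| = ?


|u| = sqrt(3^2 + (-1)^2) = sqrt(10) = 3.1623

3.1623


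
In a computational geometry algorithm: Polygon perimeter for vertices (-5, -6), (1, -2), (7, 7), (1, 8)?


Sides: (-5, -6)->(1, -2): sqrt(52) = 7.211103, (1, -2)->(7, 7): sqrt(117) = 10.816654, (7, 7)->(1, 8): sqrt(37) = 6.082763, (1, 8)->(-5, -6): sqrt(232) = 15.231546
Sum = 39.342066
Perimeter = 39.3421

39.3421


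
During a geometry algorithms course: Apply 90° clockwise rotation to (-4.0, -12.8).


90° CW: (x,y) -> (y, -x)
(-4,-12.8) -> (-12.8, 4)

(-12.8, 4)


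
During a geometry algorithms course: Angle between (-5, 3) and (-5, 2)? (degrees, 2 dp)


u.v = 31, |u| = sqrt(34) = 5.831, |v| = sqrt(29) = 5.3852
cos(theta) = u.v/(|u||v|) = 31/sqrt(986) = 0.987241
theta = acos(0.987241) = 9.16 degrees

9.16 degrees


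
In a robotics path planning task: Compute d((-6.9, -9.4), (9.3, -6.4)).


dx=16.2, dy=3
d^2 = 16.2^2 + 3^2 = 271.44
d = sqrt(271.44) = 16.4754

16.4754


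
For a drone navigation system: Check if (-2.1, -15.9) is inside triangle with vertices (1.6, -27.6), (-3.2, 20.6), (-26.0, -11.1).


Cross products: AB x AP = 122.18, BC x BP = 867.07, CA x CP = 261.87
All same sign? yes

Yes, inside


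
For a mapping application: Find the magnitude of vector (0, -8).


|u| = sqrt(0^2 + (-8)^2) = sqrt(64) = 8

8


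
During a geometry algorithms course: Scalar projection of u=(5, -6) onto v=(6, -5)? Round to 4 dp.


u.v = 60, |v| = sqrt(61) = 7.8102
Scalar projection = u.v / |v| = 60 / sqrt(61) = 7.6822

7.6822


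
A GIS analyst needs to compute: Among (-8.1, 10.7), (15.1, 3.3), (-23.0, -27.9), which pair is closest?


d(P0,P1) = 24.3516, d(P0,P2) = 41.376, d(P1,P2) = 49.2448
Closest: P0 and P1

Closest pair: (-8.1, 10.7) and (15.1, 3.3), distance = 24.3516


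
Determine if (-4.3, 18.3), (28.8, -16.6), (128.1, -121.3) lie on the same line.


Cross product: (28.8-(-4.3))*((-121.3)-18.3) - ((-16.6)-18.3)*(128.1-(-4.3))
= 0

Yes, collinear


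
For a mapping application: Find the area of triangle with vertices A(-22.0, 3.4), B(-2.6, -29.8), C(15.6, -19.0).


Area = |x_A(y_B-y_C) + x_B(y_C-y_A) + x_C(y_A-y_B)|/2
= |237.6 + 58.24 + 517.92|/2
= 813.76/2 = 406.88

406.88


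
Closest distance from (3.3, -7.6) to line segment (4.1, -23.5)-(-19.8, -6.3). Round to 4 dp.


Project P onto AB: t = 0.3375 (clamped to [0,1])
Closest point on segment: (-3.9654, -17.6956)
Distance: 12.4381

12.4381


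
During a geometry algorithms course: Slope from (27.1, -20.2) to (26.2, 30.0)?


slope = (y2-y1)/(x2-x1) = (30-(-20.2))/(26.2-27.1) = 50.2/(-0.9) = -55.7778

-55.7778


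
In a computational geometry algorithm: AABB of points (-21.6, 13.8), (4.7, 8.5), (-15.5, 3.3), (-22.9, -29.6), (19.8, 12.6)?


x range: [-22.9, 19.8]
y range: [-29.6, 13.8]
Bounding box: (-22.9,-29.6) to (19.8,13.8)

(-22.9,-29.6) to (19.8,13.8)


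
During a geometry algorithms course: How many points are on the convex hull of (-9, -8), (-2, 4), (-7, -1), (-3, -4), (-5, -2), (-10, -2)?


Convex hull vertices (CCW): (-10, -2), (-9, -8), (-3, -4), (-2, 4)
Count = 4

4


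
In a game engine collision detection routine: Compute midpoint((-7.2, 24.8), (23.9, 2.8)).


M = (((-7.2)+23.9)/2, (24.8+2.8)/2)
= (8.35, 13.8)

(8.35, 13.8)


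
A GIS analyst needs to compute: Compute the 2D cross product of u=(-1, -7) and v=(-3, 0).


u x v = u_x*v_y - u_y*v_x = (-1)*0 - (-7)*(-3)
= 0 - 21 = -21

-21


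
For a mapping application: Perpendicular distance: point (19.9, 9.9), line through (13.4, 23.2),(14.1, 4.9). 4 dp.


|cross product| = 109.64
|line direction| = sqrt(335.38) = 18.3134
Distance = 109.64/sqrt(335.38) = 5.9869

5.9869


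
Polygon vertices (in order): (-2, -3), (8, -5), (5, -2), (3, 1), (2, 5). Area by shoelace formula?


Shoelace sum: ((-2)*(-5) - 8*(-3)) + (8*(-2) - 5*(-5)) + (5*1 - 3*(-2)) + (3*5 - 2*1) + (2*(-3) - (-2)*5)
= 71
Area = |71|/2 = 35.5

35.5


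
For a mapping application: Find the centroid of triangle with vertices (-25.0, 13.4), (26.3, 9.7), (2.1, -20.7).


Centroid = ((x_A+x_B+x_C)/3, (y_A+y_B+y_C)/3)
= (((-25)+26.3+2.1)/3, (13.4+9.7+(-20.7))/3)
= (1.1333, 0.8)

(1.1333, 0.8)


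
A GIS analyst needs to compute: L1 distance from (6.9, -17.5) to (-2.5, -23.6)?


|6.9-(-2.5)| + |(-17.5)-(-23.6)| = 9.4 + 6.1 = 15.5

15.5


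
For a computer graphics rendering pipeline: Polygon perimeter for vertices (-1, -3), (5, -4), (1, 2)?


Sides: (-1, -3)->(5, -4): sqrt(37) = 6.082763, (5, -4)->(1, 2): sqrt(52) = 7.211103, (1, 2)->(-1, -3): sqrt(29) = 5.385165
Sum = 18.679031
Perimeter = 18.679

18.679


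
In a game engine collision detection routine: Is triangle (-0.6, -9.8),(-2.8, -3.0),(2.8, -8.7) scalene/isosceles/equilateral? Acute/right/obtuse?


Side lengths squared: AB^2=51.08, BC^2=63.85, CA^2=12.77
Sorted: [12.77, 51.08, 63.85]
By sides: Scalene, By angles: Right

Scalene, Right


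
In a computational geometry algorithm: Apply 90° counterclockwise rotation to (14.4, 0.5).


90° CCW: (x,y) -> (-y, x)
(14.4,0.5) -> (-0.5, 14.4)

(-0.5, 14.4)


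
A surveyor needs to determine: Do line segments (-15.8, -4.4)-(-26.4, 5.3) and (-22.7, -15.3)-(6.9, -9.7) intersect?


Cross products: d1=284, d2=630.48, d3=182.47, d4=-164.01
d1*d2 < 0 and d3*d4 < 0? no

No, they don't intersect


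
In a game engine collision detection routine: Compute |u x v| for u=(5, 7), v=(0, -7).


|u x v| = |5*(-7) - 7*0|
= |(-35) - 0| = 35

35


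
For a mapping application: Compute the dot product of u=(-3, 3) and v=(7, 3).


u . v = u_x*v_x + u_y*v_y = (-3)*7 + 3*3
= (-21) + 9 = -12

-12


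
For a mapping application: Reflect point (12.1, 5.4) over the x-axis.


Reflection over x-axis: (x,y) -> (x,-y)
(12.1, 5.4) -> (12.1, -5.4)

(12.1, -5.4)


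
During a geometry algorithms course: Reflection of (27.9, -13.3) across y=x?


Reflection over y=x: (x,y) -> (y,x)
(27.9, -13.3) -> (-13.3, 27.9)

(-13.3, 27.9)


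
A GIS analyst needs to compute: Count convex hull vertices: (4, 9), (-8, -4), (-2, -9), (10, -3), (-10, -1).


Convex hull vertices (CCW): (-10, -1), (-8, -4), (-2, -9), (10, -3), (4, 9)
Count = 5

5


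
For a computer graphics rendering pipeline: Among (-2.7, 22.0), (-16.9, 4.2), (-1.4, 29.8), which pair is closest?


d(P0,P1) = 22.7702, d(P0,P2) = 7.9076, d(P1,P2) = 29.9267
Closest: P0 and P2

Closest pair: (-2.7, 22.0) and (-1.4, 29.8), distance = 7.9076


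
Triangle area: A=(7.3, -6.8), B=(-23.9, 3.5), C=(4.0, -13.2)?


Area = |x_A(y_B-y_C) + x_B(y_C-y_A) + x_C(y_A-y_B)|/2
= |121.91 + 152.96 + (-41.2)|/2
= 233.67/2 = 116.835

116.835


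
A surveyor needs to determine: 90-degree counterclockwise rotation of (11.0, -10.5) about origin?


90° CCW: (x,y) -> (-y, x)
(11,-10.5) -> (10.5, 11)

(10.5, 11)


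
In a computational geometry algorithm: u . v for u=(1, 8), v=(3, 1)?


u . v = u_x*v_x + u_y*v_y = 1*3 + 8*1
= 3 + 8 = 11

11


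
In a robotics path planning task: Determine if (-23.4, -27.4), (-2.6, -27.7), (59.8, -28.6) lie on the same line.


Cross product: ((-2.6)-(-23.4))*((-28.6)-(-27.4)) - ((-27.7)-(-27.4))*(59.8-(-23.4))
= 0

Yes, collinear


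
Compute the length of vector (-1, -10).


|u| = sqrt((-1)^2 + (-10)^2) = sqrt(101) = 10.0499

10.0499


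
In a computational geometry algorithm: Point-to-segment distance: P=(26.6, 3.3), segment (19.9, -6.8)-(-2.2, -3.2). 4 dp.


Project P onto AB: t = 0 (clamped to [0,1])
Closest point on segment: (19.9, -6.8)
Distance: 12.1202

12.1202


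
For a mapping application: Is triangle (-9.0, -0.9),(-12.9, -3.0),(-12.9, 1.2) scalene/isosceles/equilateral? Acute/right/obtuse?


Side lengths squared: AB^2=19.62, BC^2=17.64, CA^2=19.62
Sorted: [17.64, 19.62, 19.62]
By sides: Isosceles, By angles: Acute

Isosceles, Acute


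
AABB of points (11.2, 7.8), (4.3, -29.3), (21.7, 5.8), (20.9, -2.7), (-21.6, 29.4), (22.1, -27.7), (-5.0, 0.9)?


x range: [-21.6, 22.1]
y range: [-29.3, 29.4]
Bounding box: (-21.6,-29.3) to (22.1,29.4)

(-21.6,-29.3) to (22.1,29.4)


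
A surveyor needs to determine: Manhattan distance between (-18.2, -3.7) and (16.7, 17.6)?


|(-18.2)-16.7| + |(-3.7)-17.6| = 34.9 + 21.3 = 56.2

56.2


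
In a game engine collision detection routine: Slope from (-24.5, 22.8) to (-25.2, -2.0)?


slope = (y2-y1)/(x2-x1) = ((-2)-22.8)/((-25.2)-(-24.5)) = (-24.8)/(-0.7) = 35.4286

35.4286


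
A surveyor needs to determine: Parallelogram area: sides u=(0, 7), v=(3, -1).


|u x v| = |0*(-1) - 7*3|
= |0 - 21| = 21

21


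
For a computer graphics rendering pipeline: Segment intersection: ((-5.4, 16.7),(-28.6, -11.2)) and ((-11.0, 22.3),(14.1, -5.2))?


Cross products: d1=13.44, d2=-1324.85, d3=-286.16, d4=1052.13
d1*d2 < 0 and d3*d4 < 0? yes

Yes, they intersect


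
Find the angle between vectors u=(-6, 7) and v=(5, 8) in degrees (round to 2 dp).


u.v = 26, |u| = sqrt(85) = 9.2195, |v| = sqrt(89) = 9.434
cos(theta) = u.v/(|u||v|) = 26/sqrt(7565) = 0.29893
theta = acos(0.29893) = 72.61 degrees

72.61 degrees


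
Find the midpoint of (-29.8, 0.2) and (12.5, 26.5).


M = (((-29.8)+12.5)/2, (0.2+26.5)/2)
= (-8.65, 13.35)

(-8.65, 13.35)


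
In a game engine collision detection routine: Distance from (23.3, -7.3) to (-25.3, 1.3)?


dx=-48.6, dy=8.6
d^2 = (-48.6)^2 + 8.6^2 = 2435.92
d = sqrt(2435.92) = 49.355

49.355


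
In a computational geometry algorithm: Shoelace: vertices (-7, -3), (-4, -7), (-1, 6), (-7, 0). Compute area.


Shoelace sum: ((-7)*(-7) - (-4)*(-3)) + ((-4)*6 - (-1)*(-7)) + ((-1)*0 - (-7)*6) + ((-7)*(-3) - (-7)*0)
= 69
Area = |69|/2 = 34.5

34.5


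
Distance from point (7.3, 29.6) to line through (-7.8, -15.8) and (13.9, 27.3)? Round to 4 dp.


|cross product| = 334.37
|line direction| = sqrt(2328.5) = 48.2545
Distance = 334.37/sqrt(2328.5) = 6.9293

6.9293


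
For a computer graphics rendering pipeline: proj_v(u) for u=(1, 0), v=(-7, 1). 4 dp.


u.v = -7, |v| = sqrt(50) = 7.0711
Scalar projection = u.v / |v| = -7 / sqrt(50) = -0.9899

-0.9899


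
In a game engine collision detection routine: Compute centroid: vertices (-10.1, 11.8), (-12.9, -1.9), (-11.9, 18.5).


Centroid = ((x_A+x_B+x_C)/3, (y_A+y_B+y_C)/3)
= (((-10.1)+(-12.9)+(-11.9))/3, (11.8+(-1.9)+18.5)/3)
= (-11.6333, 9.4667)

(-11.6333, 9.4667)


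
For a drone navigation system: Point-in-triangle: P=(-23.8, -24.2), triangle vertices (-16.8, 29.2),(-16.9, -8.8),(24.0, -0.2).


Cross products: AB x AP = -260.66, BC x BP = -570.52, CA x CP = 2384.52
All same sign? no

No, outside


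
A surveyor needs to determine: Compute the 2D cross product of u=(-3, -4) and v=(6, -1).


u x v = u_x*v_y - u_y*v_x = (-3)*(-1) - (-4)*6
= 3 - (-24) = 27

27


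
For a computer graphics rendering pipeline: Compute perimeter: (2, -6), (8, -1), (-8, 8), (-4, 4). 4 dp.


Sides: (2, -6)->(8, -1): sqrt(61) = 7.81025, (8, -1)->(-8, 8): sqrt(337) = 18.35756, (-8, 8)->(-4, 4): sqrt(32) = 5.656854, (-4, 4)->(2, -6): sqrt(136) = 11.661904
Sum = 43.486568
Perimeter = 43.4866

43.4866


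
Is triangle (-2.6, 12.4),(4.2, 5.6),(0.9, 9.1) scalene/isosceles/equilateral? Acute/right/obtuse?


Side lengths squared: AB^2=92.48, BC^2=23.14, CA^2=23.14
Sorted: [23.14, 23.14, 92.48]
By sides: Isosceles, By angles: Obtuse

Isosceles, Obtuse


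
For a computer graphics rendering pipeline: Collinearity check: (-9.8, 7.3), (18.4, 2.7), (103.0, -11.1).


Cross product: (18.4-(-9.8))*((-11.1)-7.3) - (2.7-7.3)*(103-(-9.8))
= 0

Yes, collinear


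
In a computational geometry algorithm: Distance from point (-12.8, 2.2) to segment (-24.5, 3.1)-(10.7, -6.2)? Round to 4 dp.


Project P onto AB: t = 0.317 (clamped to [0,1])
Closest point on segment: (-13.3411, 0.1518)
Distance: 2.1185

2.1185


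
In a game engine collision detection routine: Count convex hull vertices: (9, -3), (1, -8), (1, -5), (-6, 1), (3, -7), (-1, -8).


Convex hull vertices (CCW): (-6, 1), (-1, -8), (1, -8), (3, -7), (9, -3)
Count = 5

5


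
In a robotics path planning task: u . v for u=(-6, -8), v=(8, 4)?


u . v = u_x*v_x + u_y*v_y = (-6)*8 + (-8)*4
= (-48) + (-32) = -80

-80


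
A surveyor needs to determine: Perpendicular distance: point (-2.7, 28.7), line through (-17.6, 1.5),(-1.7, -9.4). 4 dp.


|cross product| = 594.89
|line direction| = sqrt(371.62) = 19.2774
Distance = 594.89/sqrt(371.62) = 30.8594

30.8594


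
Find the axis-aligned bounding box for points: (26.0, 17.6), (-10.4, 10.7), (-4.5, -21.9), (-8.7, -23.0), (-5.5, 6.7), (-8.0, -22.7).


x range: [-10.4, 26]
y range: [-23, 17.6]
Bounding box: (-10.4,-23) to (26,17.6)

(-10.4,-23) to (26,17.6)


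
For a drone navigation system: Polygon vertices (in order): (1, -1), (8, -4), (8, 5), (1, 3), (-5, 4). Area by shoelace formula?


Shoelace sum: (1*(-4) - 8*(-1)) + (8*5 - 8*(-4)) + (8*3 - 1*5) + (1*4 - (-5)*3) + ((-5)*(-1) - 1*4)
= 115
Area = |115|/2 = 57.5

57.5


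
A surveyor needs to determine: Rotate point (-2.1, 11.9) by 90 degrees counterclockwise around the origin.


90° CCW: (x,y) -> (-y, x)
(-2.1,11.9) -> (-11.9, -2.1)

(-11.9, -2.1)


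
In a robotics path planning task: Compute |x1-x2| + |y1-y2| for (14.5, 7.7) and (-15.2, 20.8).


|14.5-(-15.2)| + |7.7-20.8| = 29.7 + 13.1 = 42.8

42.8


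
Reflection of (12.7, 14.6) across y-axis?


Reflection over y-axis: (x,y) -> (-x,y)
(12.7, 14.6) -> (-12.7, 14.6)

(-12.7, 14.6)


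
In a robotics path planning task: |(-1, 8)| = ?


|u| = sqrt((-1)^2 + 8^2) = sqrt(65) = 8.0623

8.0623


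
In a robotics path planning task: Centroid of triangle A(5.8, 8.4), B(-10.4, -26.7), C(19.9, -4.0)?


Centroid = ((x_A+x_B+x_C)/3, (y_A+y_B+y_C)/3)
= ((5.8+(-10.4)+19.9)/3, (8.4+(-26.7)+(-4))/3)
= (5.1, -7.4333)

(5.1, -7.4333)


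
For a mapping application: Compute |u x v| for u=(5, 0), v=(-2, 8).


|u x v| = |5*8 - 0*(-2)|
= |40 - 0| = 40

40


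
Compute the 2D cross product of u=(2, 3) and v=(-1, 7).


u x v = u_x*v_y - u_y*v_x = 2*7 - 3*(-1)
= 14 - (-3) = 17

17


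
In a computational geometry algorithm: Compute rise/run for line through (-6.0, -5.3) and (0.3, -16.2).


slope = (y2-y1)/(x2-x1) = ((-16.2)-(-5.3))/(0.3-(-6)) = (-10.9)/6.3 = -1.7302

-1.7302


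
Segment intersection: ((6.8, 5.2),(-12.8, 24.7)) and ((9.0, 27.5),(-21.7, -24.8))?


Cross products: d1=569.55, d2=-1054.18, d3=-479.98, d4=1143.75
d1*d2 < 0 and d3*d4 < 0? yes

Yes, they intersect


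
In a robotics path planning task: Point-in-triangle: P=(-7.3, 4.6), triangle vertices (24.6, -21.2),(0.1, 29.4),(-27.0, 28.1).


Cross products: AB x AP = 982.04, BC x BP = 662.46, CA x CP = -241.39
All same sign? no

No, outside


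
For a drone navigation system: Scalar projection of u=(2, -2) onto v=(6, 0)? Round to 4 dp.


u.v = 12, |v| = sqrt(36) = 6
Scalar projection = u.v / |v| = 12 / sqrt(36) = 2

2


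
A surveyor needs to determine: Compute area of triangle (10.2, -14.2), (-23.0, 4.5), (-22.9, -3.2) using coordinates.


Area = |x_A(y_B-y_C) + x_B(y_C-y_A) + x_C(y_A-y_B)|/2
= |78.54 + (-253) + 428.23|/2
= 253.77/2 = 126.885

126.885


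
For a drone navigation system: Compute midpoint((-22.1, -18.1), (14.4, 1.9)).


M = (((-22.1)+14.4)/2, ((-18.1)+1.9)/2)
= (-3.85, -8.1)

(-3.85, -8.1)


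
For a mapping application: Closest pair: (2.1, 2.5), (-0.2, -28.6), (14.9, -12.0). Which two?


d(P0,P1) = 31.1849, d(P0,P2) = 19.3414, d(P1,P2) = 22.4404
Closest: P0 and P2

Closest pair: (2.1, 2.5) and (14.9, -12.0), distance = 19.3414


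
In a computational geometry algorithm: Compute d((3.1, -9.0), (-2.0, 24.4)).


dx=-5.1, dy=33.4
d^2 = (-5.1)^2 + 33.4^2 = 1141.57
d = sqrt(1141.57) = 33.7871

33.7871


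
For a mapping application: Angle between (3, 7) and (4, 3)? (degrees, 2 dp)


u.v = 33, |u| = sqrt(58) = 7.6158, |v| = sqrt(25) = 5
cos(theta) = u.v/(|u||v|) = 33/sqrt(1450) = 0.866622
theta = acos(0.866622) = 29.93 degrees

29.93 degrees


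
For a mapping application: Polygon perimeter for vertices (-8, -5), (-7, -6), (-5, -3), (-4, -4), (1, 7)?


Sides: (-8, -5)->(-7, -6): sqrt(2) = 1.414214, (-7, -6)->(-5, -3): sqrt(13) = 3.605551, (-5, -3)->(-4, -4): sqrt(2) = 1.414214, (-4, -4)->(1, 7): sqrt(146) = 12.083046, (1, 7)->(-8, -5): sqrt(225) = 15
Sum = 33.517025
Perimeter = 33.517

33.517


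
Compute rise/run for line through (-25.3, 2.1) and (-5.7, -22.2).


slope = (y2-y1)/(x2-x1) = ((-22.2)-2.1)/((-5.7)-(-25.3)) = (-24.3)/19.6 = -1.2398

-1.2398


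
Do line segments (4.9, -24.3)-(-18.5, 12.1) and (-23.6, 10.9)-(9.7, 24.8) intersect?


Cross products: d1=-1568.31, d2=-30.93, d3=213.72, d4=-1323.66
d1*d2 < 0 and d3*d4 < 0? no

No, they don't intersect


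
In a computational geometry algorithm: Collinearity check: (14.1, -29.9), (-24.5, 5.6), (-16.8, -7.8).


Cross product: ((-24.5)-14.1)*((-7.8)-(-29.9)) - (5.6-(-29.9))*((-16.8)-14.1)
= 243.89

No, not collinear


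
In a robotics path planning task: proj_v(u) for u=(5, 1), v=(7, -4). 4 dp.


u.v = 31, |v| = sqrt(65) = 8.0623
Scalar projection = u.v / |v| = 31 / sqrt(65) = 3.8451

3.8451


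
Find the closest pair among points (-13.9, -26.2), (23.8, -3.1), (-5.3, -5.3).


d(P0,P1) = 44.2143, d(P0,P2) = 22.6002, d(P1,P2) = 29.183
Closest: P0 and P2

Closest pair: (-13.9, -26.2) and (-5.3, -5.3), distance = 22.6002


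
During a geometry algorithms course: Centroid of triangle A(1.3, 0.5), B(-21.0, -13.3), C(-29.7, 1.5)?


Centroid = ((x_A+x_B+x_C)/3, (y_A+y_B+y_C)/3)
= ((1.3+(-21)+(-29.7))/3, (0.5+(-13.3)+1.5)/3)
= (-16.4667, -3.7667)

(-16.4667, -3.7667)


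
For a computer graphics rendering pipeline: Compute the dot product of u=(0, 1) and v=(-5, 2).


u . v = u_x*v_x + u_y*v_y = 0*(-5) + 1*2
= 0 + 2 = 2

2


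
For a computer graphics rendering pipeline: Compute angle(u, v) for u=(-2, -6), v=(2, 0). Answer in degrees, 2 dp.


u.v = -4, |u| = sqrt(40) = 6.3246, |v| = sqrt(4) = 2
cos(theta) = u.v/(|u||v|) = -4/sqrt(160) = -0.316228
theta = acos(-0.316228) = 108.43 degrees

108.43 degrees


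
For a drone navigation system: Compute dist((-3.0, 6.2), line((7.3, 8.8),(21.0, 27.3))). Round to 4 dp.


|cross product| = 154.93
|line direction| = sqrt(529.94) = 23.0204
Distance = 154.93/sqrt(529.94) = 6.7301

6.7301


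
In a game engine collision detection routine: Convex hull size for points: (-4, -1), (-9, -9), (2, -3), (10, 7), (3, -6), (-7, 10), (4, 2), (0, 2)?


Convex hull vertices (CCW): (-9, -9), (3, -6), (10, 7), (-7, 10)
Count = 4

4


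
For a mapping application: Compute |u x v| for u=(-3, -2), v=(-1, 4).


|u x v| = |(-3)*4 - (-2)*(-1)|
= |(-12) - 2| = 14

14


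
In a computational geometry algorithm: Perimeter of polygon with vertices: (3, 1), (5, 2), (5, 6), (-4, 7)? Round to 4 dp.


Sides: (3, 1)->(5, 2): sqrt(5) = 2.236068, (5, 2)->(5, 6): sqrt(16) = 4, (5, 6)->(-4, 7): sqrt(82) = 9.055385, (-4, 7)->(3, 1): sqrt(85) = 9.219544
Sum = 24.510997
Perimeter = 24.511

24.511


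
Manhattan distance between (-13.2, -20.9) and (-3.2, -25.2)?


|(-13.2)-(-3.2)| + |(-20.9)-(-25.2)| = 10 + 4.3 = 14.3

14.3


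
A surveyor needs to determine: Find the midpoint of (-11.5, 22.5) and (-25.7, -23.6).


M = (((-11.5)+(-25.7))/2, (22.5+(-23.6))/2)
= (-18.6, -0.55)

(-18.6, -0.55)


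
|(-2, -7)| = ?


|u| = sqrt((-2)^2 + (-7)^2) = sqrt(53) = 7.2801

7.2801


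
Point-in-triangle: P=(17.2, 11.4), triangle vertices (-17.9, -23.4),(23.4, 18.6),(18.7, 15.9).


Cross products: AB x AP = -36.96, BC x BP = 17.1, CA x CP = 105.75
All same sign? no

No, outside


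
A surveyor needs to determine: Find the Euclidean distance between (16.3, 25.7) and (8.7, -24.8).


dx=-7.6, dy=-50.5
d^2 = (-7.6)^2 + (-50.5)^2 = 2608.01
d = sqrt(2608.01) = 51.0687

51.0687


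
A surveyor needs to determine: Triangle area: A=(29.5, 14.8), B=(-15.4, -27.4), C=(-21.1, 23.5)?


Area = |x_A(y_B-y_C) + x_B(y_C-y_A) + x_C(y_A-y_B)|/2
= |(-1501.55) + (-133.98) + (-890.42)|/2
= 2525.95/2 = 1262.975

1262.975


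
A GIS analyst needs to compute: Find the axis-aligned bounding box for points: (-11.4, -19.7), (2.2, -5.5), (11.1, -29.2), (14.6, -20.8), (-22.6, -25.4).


x range: [-22.6, 14.6]
y range: [-29.2, -5.5]
Bounding box: (-22.6,-29.2) to (14.6,-5.5)

(-22.6,-29.2) to (14.6,-5.5)


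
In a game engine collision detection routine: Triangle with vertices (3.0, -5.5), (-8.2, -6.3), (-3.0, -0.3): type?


Side lengths squared: AB^2=126.08, BC^2=63.04, CA^2=63.04
Sorted: [63.04, 63.04, 126.08]
By sides: Isosceles, By angles: Right

Isosceles, Right


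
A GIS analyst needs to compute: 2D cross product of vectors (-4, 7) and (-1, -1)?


u x v = u_x*v_y - u_y*v_x = (-4)*(-1) - 7*(-1)
= 4 - (-7) = 11

11


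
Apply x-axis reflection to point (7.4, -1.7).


Reflection over x-axis: (x,y) -> (x,-y)
(7.4, -1.7) -> (7.4, 1.7)

(7.4, 1.7)


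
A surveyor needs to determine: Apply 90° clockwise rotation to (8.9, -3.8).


90° CW: (x,y) -> (y, -x)
(8.9,-3.8) -> (-3.8, -8.9)

(-3.8, -8.9)
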